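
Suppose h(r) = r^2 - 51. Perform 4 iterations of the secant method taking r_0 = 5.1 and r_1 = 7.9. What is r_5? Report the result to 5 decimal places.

h(5.1) = -24.9900000, h(7.9) = 11.4100000
r_2 = 7.9000000 − 11.4100000·(7.9000000 − 5.1000000) / (11.4100000 − (-24.9900000)) = 7.9000000 − (31.9480000)/(36.4000000) = 7.0223077
h(7.0223077) = -1.6871947
r_3 = 7.0223077 − (-1.6871947)·(7.0223077 − 7.9000000) / (-1.6871947 − 11.4100000) = 7.0223077 − (1.4808378)/(-13.0971947) = 7.1353730
h(7.1353730) = -0.0864528
r_4 = 7.1353730 − (-0.0864528)·(7.1353730 − 7.0223077) / (-0.0864528 − (-1.6871947)) = 7.1353730 − (-0.0097748)/(1.6007419) = 7.1414794
h(7.1414794) = 0.0007277
r_5 = 7.1414794 − 0.0007277·(7.1414794 − 7.1353730) / (0.0007277 − (-0.0864528)) = 7.1414794 − (0.0000044)/(0.0871805) = 7.1414284

7.14143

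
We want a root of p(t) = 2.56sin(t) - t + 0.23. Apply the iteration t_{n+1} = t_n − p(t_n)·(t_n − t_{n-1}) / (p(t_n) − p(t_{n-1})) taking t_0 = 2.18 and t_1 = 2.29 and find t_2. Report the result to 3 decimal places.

2.238

p(2.18) = 0.14947, p(2.29) = -0.13403
t_2 = 2.29000 − (-0.13403)·(2.29000 − 2.18000) / (-0.13403 − 0.14947) = 2.29000 − (-0.01474)/(-0.28350) = 2.23799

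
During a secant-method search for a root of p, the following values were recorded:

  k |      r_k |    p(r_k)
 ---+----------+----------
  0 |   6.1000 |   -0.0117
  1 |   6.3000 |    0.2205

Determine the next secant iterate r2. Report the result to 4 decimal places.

6.1101

r2 = 6.3000 − 0.2205·(6.3000 − 6.1000) / (0.2205 − (-0.0117))
   = 6.3000 − (0.044100)/(0.232200) = 6.110078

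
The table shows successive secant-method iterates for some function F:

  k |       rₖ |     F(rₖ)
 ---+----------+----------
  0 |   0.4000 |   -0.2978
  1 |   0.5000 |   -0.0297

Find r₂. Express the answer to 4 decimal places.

r₂ = 0.5000 − (-0.0297)·(0.5000 − 0.4000) / (-0.0297 − (-0.2978))
   = 0.5000 − (-0.002970)/(0.268100) = 0.511078

0.5111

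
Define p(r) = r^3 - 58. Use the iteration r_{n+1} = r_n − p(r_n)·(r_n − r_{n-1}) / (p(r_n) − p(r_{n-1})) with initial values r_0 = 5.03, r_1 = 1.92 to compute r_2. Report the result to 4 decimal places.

3.2377

p(5.03) = 69.263527, p(1.92) = -50.922112
r_2 = 1.920000 − (-50.922112)·(1.920000 − 5.030000) / (-50.922112 − 69.263527) = 1.920000 − (158.367768)/(-120.185639) = 3.237693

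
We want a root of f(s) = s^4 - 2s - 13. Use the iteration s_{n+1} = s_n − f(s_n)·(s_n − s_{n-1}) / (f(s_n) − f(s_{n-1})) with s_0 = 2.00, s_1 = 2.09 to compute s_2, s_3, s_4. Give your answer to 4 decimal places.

f(2.00) = -1.000000, f(2.09) = 1.900298
s_2 = 2.090000 − 1.900298·(2.090000 − 2.000000) / (1.900298 − (-1.000000)) = 2.090000 − (0.171027)/(2.900298) = 2.031031
f(2.031031) = -0.045710
s_3 = 2.031031 − (-0.045710)·(2.031031 − 2.090000) / (-0.045710 − 1.900298) = 2.031031 − (0.002695)/(-1.946008) = 2.032416
f(2.032416) = -0.002014
s_4 = 2.032416 − (-0.002014)·(2.032416 − 2.031031) / (-0.002014 − (-0.045710)) = 2.032416 − (-0.000003)/(0.043697) = 2.032480

2.0310, 2.0324, 2.0325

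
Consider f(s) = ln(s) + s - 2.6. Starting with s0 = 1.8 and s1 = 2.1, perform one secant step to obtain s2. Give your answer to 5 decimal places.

f(1.8) = -0.2122133, f(2.1) = 0.2419373
s2 = 2.1000000 − 0.2419373·(2.1000000 − 1.8000000) / (0.2419373 − (-0.2122133)) = 2.1000000 − (0.0725812)/(0.4541507) = 1.9401826

1.94018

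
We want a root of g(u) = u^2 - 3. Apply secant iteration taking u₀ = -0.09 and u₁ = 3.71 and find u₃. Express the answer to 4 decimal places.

g(-0.09) = -2.991900, g(3.71) = 10.764100
u₂ = 3.710000 − 10.764100·(3.710000 − (-0.090000)) / (10.764100 − (-2.991900)) = 3.710000 − (40.903580)/(13.756000) = 0.736492
g(0.736492) = -2.457580
u₃ = 0.736492 − (-2.457580)·(0.736492 − 3.710000) / (-2.457580 − 10.764100) = 0.736492 − (7.307634)/(-13.221680) = 1.289193

1.2892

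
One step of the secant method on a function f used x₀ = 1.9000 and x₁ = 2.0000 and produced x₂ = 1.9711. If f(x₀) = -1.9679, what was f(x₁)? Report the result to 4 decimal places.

The secant line through (1.9000, -1.9679) and (2.0000, f(x₁)) crosses zero at x₂ = 1.9711.
So (1.9000, -1.9679), (2.0000, f(x₁)), (1.9711, 0) are collinear:
f(x₁) = -1.9679 · (2.0000 − 1.9711) / (1.9000 − 1.9711) = -1.9679 · (0.028900)/(-0.071100) = 0.799892

0.7999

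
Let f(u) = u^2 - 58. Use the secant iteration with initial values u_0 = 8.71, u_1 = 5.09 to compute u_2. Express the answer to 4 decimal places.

f(8.71) = 17.864100, f(5.09) = -32.091900
u_2 = 5.090000 − (-32.091900)·(5.090000 − 8.710000) / (-32.091900 − 17.864100) = 5.090000 − (116.172678)/(-49.956000) = 7.415500

7.4155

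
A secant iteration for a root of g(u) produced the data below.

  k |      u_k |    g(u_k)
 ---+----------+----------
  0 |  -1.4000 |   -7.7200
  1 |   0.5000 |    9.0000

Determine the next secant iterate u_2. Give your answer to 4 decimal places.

-0.5227

u_2 = 0.5000 − 9.0000·(0.5000 − (-1.4000)) / (9.0000 − (-7.7200))
   = 0.5000 − (17.100000)/(16.720000) = -0.522727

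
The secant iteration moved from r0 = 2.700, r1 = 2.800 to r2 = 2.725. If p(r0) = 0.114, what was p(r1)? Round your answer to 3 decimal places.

The secant line through (2.700, 0.114) and (2.800, p(r1)) crosses zero at r2 = 2.725.
So (2.700, 0.114), (2.800, p(r1)), (2.725, 0) are collinear:
p(r1) = 0.114 · (2.800 − 2.725) / (2.700 − 2.725) = 0.114 · (0.07500)/(-0.02500) = -0.34200

-0.342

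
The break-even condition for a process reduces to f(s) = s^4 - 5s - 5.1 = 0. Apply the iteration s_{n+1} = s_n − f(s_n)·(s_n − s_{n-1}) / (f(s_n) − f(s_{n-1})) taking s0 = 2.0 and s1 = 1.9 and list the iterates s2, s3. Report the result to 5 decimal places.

f(2.0) = 0.9000000, f(1.9) = -1.5679000
s2 = 1.9000000 − (-1.5679000)·(1.9000000 − 2.0000000) / (-1.5679000 − 0.9000000) = 1.9000000 − (0.1567900)/(-2.4679000) = 1.9635317
f(1.9635317) = -0.0531106
s3 = 1.9635317 − (-0.0531106)·(1.9635317 − 1.9000000) / (-0.0531106 − (-1.5679000)) = 1.9635317 − (-0.0033742)/(1.5147894) = 1.9657593

1.96353, 1.96576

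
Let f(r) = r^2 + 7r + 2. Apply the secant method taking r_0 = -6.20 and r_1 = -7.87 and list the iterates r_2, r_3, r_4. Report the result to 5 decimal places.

-6.61867, -6.68863, -6.70173

f(-6.20) = -2.9600000, f(-7.87) = 8.8469000
r_2 = -7.8700000 − 8.8469000·(-7.8700000 − (-6.2000000)) / (8.8469000 − (-2.9600000)) = -7.8700000 − (-14.7743230)/(11.8069000) = -6.6186704
f(-6.6186704) = -0.5238947
r_3 = -6.6186704 − (-0.5238947)·(-6.6186704 − (-7.8700000)) / (-0.5238947 − 8.8469000) = -6.6186704 − (-0.6555649)/(-9.3707947) = -6.6886287
f(-6.6886287) = -0.0826467
r_4 = -6.6886287 − (-0.0826467)·(-6.6886287 − (-6.6186704)) / (-0.0826467 − (-0.5238947)) = -6.6886287 − (0.0057818)/(0.4412480) = -6.7017321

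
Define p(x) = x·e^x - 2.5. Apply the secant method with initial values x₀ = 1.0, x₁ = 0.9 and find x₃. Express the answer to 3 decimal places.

p(1.0) = 0.21828, p(0.9) = -0.28636
x₂ = 0.90000 − (-0.28636)·(0.90000 − 1.00000) / (-0.28636 − 0.21828) = 0.90000 − (0.02864)/(-0.50464) = 0.95674
p(0.95674) = -0.00939
x₃ = 0.95674 − (-0.00939)·(0.95674 − 0.90000) / (-0.00939 − (-0.28636)) = 0.95674 − (-0.00053)/(0.27696) = 0.95867

0.959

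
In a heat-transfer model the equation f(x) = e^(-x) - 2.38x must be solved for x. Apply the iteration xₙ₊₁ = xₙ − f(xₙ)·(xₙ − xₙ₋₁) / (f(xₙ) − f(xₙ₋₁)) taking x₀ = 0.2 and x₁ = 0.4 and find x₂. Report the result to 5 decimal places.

0.30978

f(0.2) = 0.3427308, f(0.4) = -0.2816800
x₂ = 0.4000000 − (-0.2816800)·(0.4000000 − 0.2000000) / (-0.2816800 − 0.3427308) = 0.4000000 − (-0.0563360)/(-0.6244107) = 0.3097773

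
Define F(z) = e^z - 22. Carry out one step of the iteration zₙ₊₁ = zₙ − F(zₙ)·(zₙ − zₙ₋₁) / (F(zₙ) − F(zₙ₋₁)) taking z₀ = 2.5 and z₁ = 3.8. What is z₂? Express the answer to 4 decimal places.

2.8925

F(2.5) = -9.817506, F(3.8) = 22.701184
z₂ = 3.800000 − 22.701184·(3.800000 − 2.500000) / (22.701184 − (-9.817506)) = 3.800000 − (29.511540)/(32.518691) = 2.892475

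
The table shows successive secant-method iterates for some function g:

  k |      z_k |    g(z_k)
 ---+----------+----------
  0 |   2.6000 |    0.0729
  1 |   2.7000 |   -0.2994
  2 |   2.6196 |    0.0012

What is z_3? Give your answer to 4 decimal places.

z_3 = 2.6196 − 0.0012·(2.6196 − 2.7000) / (0.0012 − (-0.2994))
   = 2.6196 − (-0.000096)/(0.300600) = 2.619921

2.6199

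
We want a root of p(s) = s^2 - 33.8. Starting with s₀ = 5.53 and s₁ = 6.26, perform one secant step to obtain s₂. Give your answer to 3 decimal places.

p(5.53) = -3.21910, p(6.26) = 5.38760
s₂ = 6.26000 − 5.38760·(6.26000 − 5.53000) / (5.38760 − (-3.21910)) = 6.26000 − (3.93295)/(8.60670) = 5.80304

5.803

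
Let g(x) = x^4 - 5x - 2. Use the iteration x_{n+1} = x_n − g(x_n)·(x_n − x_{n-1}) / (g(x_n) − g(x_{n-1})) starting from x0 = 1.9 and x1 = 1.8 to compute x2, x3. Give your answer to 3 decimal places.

1.825, 1.827

g(1.9) = 1.53210, g(1.8) = -0.50240
x2 = 1.80000 − (-0.50240)·(1.80000 − 1.90000) / (-0.50240 − 1.53210) = 1.80000 − (0.05024)/(-2.03450) = 1.82469
g(1.82469) = -0.03784
x3 = 1.82469 − (-0.03784)·(1.82469 − 1.80000) / (-0.03784 − (-0.50240)) = 1.82469 − (-0.00093)/(0.46456) = 1.82671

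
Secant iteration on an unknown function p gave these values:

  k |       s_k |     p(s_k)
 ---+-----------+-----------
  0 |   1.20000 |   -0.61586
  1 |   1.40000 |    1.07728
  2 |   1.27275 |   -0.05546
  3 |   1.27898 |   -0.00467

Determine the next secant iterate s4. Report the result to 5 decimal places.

1.27955

s4 = 1.27898 − (-0.00467)·(1.27898 − 1.27275) / (-0.00467 − (-0.05546))
   = 1.27898 − (-0.0000291)/(0.0507900) = 1.2795528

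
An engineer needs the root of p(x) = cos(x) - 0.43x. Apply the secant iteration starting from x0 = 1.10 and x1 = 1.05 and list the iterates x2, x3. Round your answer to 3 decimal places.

p(1.10) = -0.01940, p(1.05) = 0.04607
x2 = 1.05000 − 0.04607·(1.05000 − 1.10000) / (0.04607 − (-0.01940)) = 1.05000 − (-0.00230)/(0.06547) = 1.08518
p(1.08518) = 0.00012
x3 = 1.08518 − 0.00012·(1.08518 − 1.05000) / (0.00012 − 0.04607) = 1.08518 − (0.00000)/(-0.04595) = 1.08528

1.085, 1.085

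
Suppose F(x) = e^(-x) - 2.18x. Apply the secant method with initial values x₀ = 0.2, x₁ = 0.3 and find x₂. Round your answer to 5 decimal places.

0.32934

F(0.2) = 0.3827308, F(0.3) = 0.0868182
x₂ = 0.3000000 − 0.0868182·(0.3000000 − 0.2000000) / (0.0868182 − 0.3827308) = 0.3000000 − (0.0086818)/(-0.2959125) = 0.3293391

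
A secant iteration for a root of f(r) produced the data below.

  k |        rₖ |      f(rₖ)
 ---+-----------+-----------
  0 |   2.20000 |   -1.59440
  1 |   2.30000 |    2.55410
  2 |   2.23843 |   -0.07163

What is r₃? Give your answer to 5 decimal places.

r₃ = 2.23843 − (-0.07163)·(2.23843 − 2.30000) / (-0.07163 − 2.55410)
   = 2.23843 − (0.0044103)/(-2.6257300) = 2.2401096

2.24011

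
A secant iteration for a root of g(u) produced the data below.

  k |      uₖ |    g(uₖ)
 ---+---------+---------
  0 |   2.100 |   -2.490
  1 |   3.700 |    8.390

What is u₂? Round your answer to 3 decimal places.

u₂ = 3.700 − 8.390·(3.700 − 2.100) / (8.390 − (-2.490))
   = 3.700 − (13.42400)/(10.88000) = 2.46618

2.466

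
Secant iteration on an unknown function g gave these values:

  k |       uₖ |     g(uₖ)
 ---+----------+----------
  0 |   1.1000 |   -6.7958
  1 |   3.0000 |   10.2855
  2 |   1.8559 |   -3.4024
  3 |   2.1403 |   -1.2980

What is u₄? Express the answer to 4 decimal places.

2.3157

u₄ = 2.1403 − (-1.2980)·(2.1403 − 1.8559) / (-1.2980 − (-3.4024))
   = 2.1403 − (-0.369151)/(2.104400) = 2.315719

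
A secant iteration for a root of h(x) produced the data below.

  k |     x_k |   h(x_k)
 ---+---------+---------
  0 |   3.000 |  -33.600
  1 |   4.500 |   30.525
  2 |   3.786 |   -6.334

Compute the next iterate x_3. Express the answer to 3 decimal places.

x_3 = 3.786 − (-6.334)·(3.786 − 4.500) / (-6.334 − 30.525)
   = 3.786 − (4.52248)/(-36.85900) = 3.90870

3.909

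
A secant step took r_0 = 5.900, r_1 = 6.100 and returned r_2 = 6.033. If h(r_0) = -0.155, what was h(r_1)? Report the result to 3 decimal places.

The secant line through (5.900, -0.155) and (6.100, h(r_1)) crosses zero at r_2 = 6.033.
So (5.900, -0.155), (6.100, h(r_1)), (6.033, 0) are collinear:
h(r_1) = -0.155 · (6.100 − 6.033) / (5.900 − 6.033) = -0.155 · (0.06700)/(-0.13300) = 0.07808

0.078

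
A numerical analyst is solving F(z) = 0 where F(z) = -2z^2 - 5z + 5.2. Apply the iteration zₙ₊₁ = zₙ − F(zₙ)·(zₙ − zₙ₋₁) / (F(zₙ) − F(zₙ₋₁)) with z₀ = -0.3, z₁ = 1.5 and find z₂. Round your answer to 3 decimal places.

F(-0.3) = 6.52000, F(1.5) = -6.80000
z₂ = 1.50000 − (-6.80000)·(1.50000 − (-0.30000)) / (-6.80000 − 6.52000) = 1.50000 − (-12.24000)/(-13.32000) = 0.58108

0.581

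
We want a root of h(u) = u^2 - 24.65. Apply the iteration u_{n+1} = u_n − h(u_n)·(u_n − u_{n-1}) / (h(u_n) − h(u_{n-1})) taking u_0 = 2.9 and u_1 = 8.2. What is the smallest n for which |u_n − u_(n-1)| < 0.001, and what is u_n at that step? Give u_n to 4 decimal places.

h(2.9) = -16.240000, h(8.2) = 42.590000
u_2 = 8.200000 − 42.590000·(5.300000)/(58.830000) = 4.363063;  |Δ| = 3.836937
h(4.363063) = -5.613681
u_3 = 4.363063 − (-5.613681)·(-3.836937)/(-48.203681) = 4.809903;  |Δ| = 0.446840
h(4.809903) = -1.514831
u_4 = 4.809903 − (-1.514831)·(0.446840)/(4.098849) = 4.975044;  |Δ| = 0.165141
h(4.975044) = 0.101063
u_5 = 4.975044 − 0.101063·(0.165141)/(1.615894) = 4.964716;  |Δ| = 0.010328
h(4.964716) = -0.001599
u_6 = 4.964716 − (-0.001599)·(-0.010328)/(-0.102662) = 4.964876;  |Δ| = 0.000161
|u_6 − u_5| = 0.000161 < 0.001

n = 6, u_n = 4.9649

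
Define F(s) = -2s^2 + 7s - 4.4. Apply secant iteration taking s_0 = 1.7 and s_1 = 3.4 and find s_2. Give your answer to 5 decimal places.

2.23750

F(1.7) = 1.7200000, F(3.4) = -3.7200000
s_2 = 3.4000000 − (-3.7200000)·(3.4000000 − 1.7000000) / (-3.7200000 − 1.7200000) = 3.4000000 − (-6.3240000)/(-5.4400000) = 2.2375000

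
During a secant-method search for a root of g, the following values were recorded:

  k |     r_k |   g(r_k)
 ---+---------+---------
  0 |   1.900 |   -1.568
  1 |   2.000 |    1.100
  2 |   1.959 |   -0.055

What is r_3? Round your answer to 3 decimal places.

r_3 = 1.959 − (-0.055)·(1.959 − 2.000) / (-0.055 − 1.100)
   = 1.959 − (0.00225)/(-1.15500) = 1.96095

1.961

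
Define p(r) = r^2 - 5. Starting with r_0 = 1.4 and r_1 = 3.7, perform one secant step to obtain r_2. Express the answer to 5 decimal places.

p(1.4) = -3.0400000, p(3.7) = 8.6900000
r_2 = 3.7000000 − 8.6900000·(3.7000000 − 1.4000000) / (8.6900000 − (-3.0400000)) = 3.7000000 − (19.9870000)/(11.7300000) = 1.9960784

1.99608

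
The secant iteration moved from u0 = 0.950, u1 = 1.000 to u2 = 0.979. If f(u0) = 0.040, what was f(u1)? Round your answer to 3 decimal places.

The secant line through (0.950, 0.040) and (1.000, f(u1)) crosses zero at u2 = 0.979.
So (0.950, 0.040), (1.000, f(u1)), (0.979, 0) are collinear:
f(u1) = 0.040 · (1.000 − 0.979) / (0.950 − 0.979) = 0.040 · (0.02100)/(-0.02900) = -0.02897

-0.029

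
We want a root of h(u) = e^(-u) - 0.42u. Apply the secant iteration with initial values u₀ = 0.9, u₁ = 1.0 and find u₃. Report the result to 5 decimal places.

0.93485

h(0.9) = 0.0285697, h(1.0) = -0.0521206
u₂ = 1.0000000 − (-0.0521206)·(1.0000000 − 0.9000000) / (-0.0521206 − 0.0285697) = 1.0000000 − (-0.0052121)/(-0.0806902) = 0.9354066
h(0.9354066) = -0.0004445
u₃ = 0.9354066 − (-0.0004445)·(0.9354066 − 1.0000000) / (-0.0004445 − (-0.0521206)) = 0.9354066 − (0.0000287)/(0.0516761) = 0.9348510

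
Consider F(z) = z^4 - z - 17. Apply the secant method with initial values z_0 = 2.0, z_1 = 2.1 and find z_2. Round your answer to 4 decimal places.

2.0896

F(2.0) = -3.000000, F(2.1) = 0.348100
z_2 = 2.100000 − 0.348100·(2.100000 − 2.000000) / (0.348100 − (-3.000000)) = 2.100000 − (0.034810)/(3.348100) = 2.089603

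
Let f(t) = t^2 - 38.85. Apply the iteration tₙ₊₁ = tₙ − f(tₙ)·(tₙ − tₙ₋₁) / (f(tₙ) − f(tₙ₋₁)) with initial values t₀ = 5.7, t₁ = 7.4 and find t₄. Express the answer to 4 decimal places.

6.2330

f(5.7) = -6.360000, f(7.4) = 15.910000
t₂ = 7.400000 − 15.910000·(7.400000 − 5.700000) / (15.910000 − (-6.360000)) = 7.400000 − (27.047000)/(22.270000) = 6.185496
f(6.185496) = -0.589637
t₃ = 6.185496 − (-0.589637)·(6.185496 − 7.400000) / (-0.589637 − 15.910000) = 6.185496 − (0.716116)/(-16.499637) = 6.228898
f(6.228898) = -0.050828
t₄ = 6.228898 − (-0.050828)·(6.228898 − 6.185496) / (-0.050828 − (-0.589637)) = 6.228898 − (-0.002206)/(0.538809) = 6.232992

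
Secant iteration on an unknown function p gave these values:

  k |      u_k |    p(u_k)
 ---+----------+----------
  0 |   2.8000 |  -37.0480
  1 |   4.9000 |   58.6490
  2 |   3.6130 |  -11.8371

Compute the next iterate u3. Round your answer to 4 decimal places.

3.8291

u3 = 3.6130 − (-11.8371)·(3.6130 − 4.9000) / (-11.8371 − 58.6490)
   = 3.6130 − (15.234348)/(-70.486100) = 3.829133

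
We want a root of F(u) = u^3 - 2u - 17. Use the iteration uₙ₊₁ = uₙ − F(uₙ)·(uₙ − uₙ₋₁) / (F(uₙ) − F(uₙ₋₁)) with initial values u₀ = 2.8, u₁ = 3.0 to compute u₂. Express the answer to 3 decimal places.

F(2.8) = -0.64800, F(3.0) = 4.00000
u₂ = 3.00000 − 4.00000·(3.00000 − 2.80000) / (4.00000 − (-0.64800)) = 3.00000 − (0.80000)/(4.64800) = 2.82788

2.828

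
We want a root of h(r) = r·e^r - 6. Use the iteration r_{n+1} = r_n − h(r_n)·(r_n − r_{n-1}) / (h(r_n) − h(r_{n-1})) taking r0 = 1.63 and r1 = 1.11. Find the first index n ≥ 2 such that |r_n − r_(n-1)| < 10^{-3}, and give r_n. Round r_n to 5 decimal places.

h(1.63) = 2.3193158, h(1.11) = -2.6318622
r2 = 1.1100000 − (-2.6318622)·(-0.5200000)/(-4.9511780) = 1.3864127;  |Δ| = 0.2764127
h(1.3864127) = -0.4536932
r3 = 1.3864127 − (-0.4536932)·(0.2764127)/(2.1781690) = 1.4439870;  |Δ| = 0.0575743
h(1.4439870) = 0.1189773
r4 = 1.4439870 − 0.1189773·(0.0575743)/(0.5726705) = 1.4320254;  |Δ| = 0.0119616
h(1.4320254) = -0.0038643
r5 = 1.4320254 − (-0.0038643)·(-0.0119616)/(-0.1228416) = 1.4324017;  |Δ| = 0.0003763
|r5 − r4| = 0.0003763 < 10^{-3}

n = 5, r_n = 1.43240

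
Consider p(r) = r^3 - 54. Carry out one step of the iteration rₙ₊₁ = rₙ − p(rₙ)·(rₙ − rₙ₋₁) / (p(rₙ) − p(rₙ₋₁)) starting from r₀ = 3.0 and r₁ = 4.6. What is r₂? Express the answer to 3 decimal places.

p(3.0) = -27.00000, p(4.6) = 43.33600
r₂ = 4.60000 − 43.33600·(4.60000 − 3.00000) / (43.33600 − (-27.00000)) = 4.60000 − (69.33760)/(70.33600) = 3.61419

3.614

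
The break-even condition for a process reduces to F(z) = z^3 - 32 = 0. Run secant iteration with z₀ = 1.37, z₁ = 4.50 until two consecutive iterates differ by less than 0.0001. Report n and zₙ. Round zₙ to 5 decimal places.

n = 8, zₙ = 3.17480

F(1.37) = -29.4286470, F(4.50) = 59.1250000
z₂ = 4.5000000 − 59.1250000·(3.1300000)/(88.5536470) = 2.4101792;  |Δ| = 2.0898208
F(2.4101792) = -17.9993557
z₃ = 2.4101792 − (-17.9993557)·(-2.0898208)/(-77.1243557) = 2.8979036;  |Δ| = 0.4877244
F(2.8979036) = -7.6638539
z₄ = 2.8979036 − (-7.6638539)·(0.4877244)/(10.3355017) = 3.2595550;  |Δ| = 0.3616514
F(3.2595550) = 2.6317889
z₅ = 3.2595550 − 2.6317889·(0.3616514)/(10.2956428) = 3.1671091;  |Δ| = 0.0924459
F(3.1671091) = -0.2320600
z₆ = 3.1671091 − (-0.2320600)·(-0.0924459)/(-2.8638488) = 3.1746000;  |Δ| = 0.0074910
F(3.1746000) = -0.0061102
z₇ = 3.1746000 − (-0.0061102)·(0.0074910)/(0.2259498) = 3.1748026;  |Δ| = 0.0002026
F(3.1748026) = 0.0000148
z₈ = 3.1748026 − 0.0000148·(0.0002026)/(0.0061250) = 3.1748021;  |Δ| = 0.0000005
|z₈ − z₇| = 0.0000005 < 0.0001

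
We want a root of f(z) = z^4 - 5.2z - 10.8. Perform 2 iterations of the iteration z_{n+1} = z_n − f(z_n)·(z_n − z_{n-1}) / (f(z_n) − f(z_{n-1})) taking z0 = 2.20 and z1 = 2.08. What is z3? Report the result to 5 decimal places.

f(2.20) = 1.1856000, f(2.08) = -2.8982630
z2 = 2.0800000 − (-2.8982630)·(2.0800000 − 2.2000000) / (-2.8982630 − 1.1856000) = 2.0800000 − (0.3477916)/(-4.0838630) = 2.1651624
f(2.1651624) = -0.0821736
z3 = 2.1651624 − (-0.0821736)·(2.1651624 − 2.0800000) / (-0.0821736 − (-2.8982630)) = 2.1651624 − (-0.0069981)/(2.8160894) = 2.1676474

2.16765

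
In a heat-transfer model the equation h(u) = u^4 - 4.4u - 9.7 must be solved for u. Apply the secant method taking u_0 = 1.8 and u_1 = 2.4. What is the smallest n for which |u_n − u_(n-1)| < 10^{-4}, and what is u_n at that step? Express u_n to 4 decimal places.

h(1.8) = -7.122400, h(2.4) = 12.917600
u_2 = 2.400000 − 12.917600·(0.600000)/(20.040000) = 2.013246;  |Δ| = 0.386754
h(2.013246) = -2.130195
u_3 = 2.013246 − (-2.130195)·(-0.386754)/(-15.047795) = 2.067995;  |Δ| = 0.054750
h(2.067995) = -0.509835
u_4 = 2.067995 − (-0.509835)·(0.054750)/(1.620359) = 2.085222;  |Δ| = 0.017227
h(2.085222) = 0.031434
u_5 = 2.085222 − 0.031434·(0.017227)/(0.541269) = 2.084221;  |Δ| = 0.001000
h(2.084221) = -0.000421
u_6 = 2.084221 − (-0.000421)·(-0.001000)/(-0.031855) = 2.084235;  |Δ| = 0.000013
|u_6 − u_5| = 0.000013 < 10^{-4}

n = 6, u_n = 2.0842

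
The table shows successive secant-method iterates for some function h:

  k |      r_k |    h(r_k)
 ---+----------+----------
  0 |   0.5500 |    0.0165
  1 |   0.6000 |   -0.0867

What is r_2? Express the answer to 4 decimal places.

r_2 = 0.6000 − (-0.0867)·(0.6000 − 0.5500) / (-0.0867 − 0.0165)
   = 0.6000 − (-0.004335)/(-0.103200) = 0.557994

0.5580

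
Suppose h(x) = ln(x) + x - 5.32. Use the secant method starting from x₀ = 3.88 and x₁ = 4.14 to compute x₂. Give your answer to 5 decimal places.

3.94736

h(3.88) = -0.0841648, h(4.14) = 0.2406958
x₂ = 4.1400000 − 0.2406958·(4.1400000 − 3.8800000) / (0.2406958 − (-0.0841648)) = 4.1400000 − (0.0625809)/(0.3248606) = 3.9473608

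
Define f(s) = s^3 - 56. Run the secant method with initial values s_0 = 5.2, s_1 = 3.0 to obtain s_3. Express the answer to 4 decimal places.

f(5.2) = 84.608000, f(3.0) = -29.000000
s_2 = 3.000000 − (-29.000000)·(3.000000 − 5.200000) / (-29.000000 − 84.608000) = 3.000000 − (63.800000)/(-113.608000) = 3.561580
f(3.561580) = -10.821878
s_3 = 3.561580 − (-10.821878)·(3.561580 − 3.000000) / (-10.821878 − (-29.000000)) = 3.561580 − (-6.077352)/(18.178122) = 3.895902

3.8959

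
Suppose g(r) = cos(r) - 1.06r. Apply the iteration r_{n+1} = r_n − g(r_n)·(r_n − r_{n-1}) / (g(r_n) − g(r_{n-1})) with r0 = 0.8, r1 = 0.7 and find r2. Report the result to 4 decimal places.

0.7131

g(0.8) = -0.151293, g(0.7) = 0.022842
r2 = 0.700000 − 0.022842·(0.700000 − 0.800000) / (0.022842 − (-0.151293)) = 0.700000 − (-0.002284)/(0.174135) = 0.713117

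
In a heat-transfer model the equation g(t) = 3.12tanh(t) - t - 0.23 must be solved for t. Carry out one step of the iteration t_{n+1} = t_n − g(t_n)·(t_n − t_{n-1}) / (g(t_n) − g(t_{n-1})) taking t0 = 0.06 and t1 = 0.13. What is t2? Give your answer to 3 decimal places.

0.109

g(0.06) = -0.10302, g(0.13) = 0.04333
t2 = 0.13000 − 0.04333·(0.13000 − 0.06000) / (0.04333 − (-0.10302)) = 0.13000 − (0.00303)/(0.14635) = 0.10928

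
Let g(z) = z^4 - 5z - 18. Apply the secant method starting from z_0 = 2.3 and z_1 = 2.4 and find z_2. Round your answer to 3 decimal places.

2.332

g(2.3) = -1.51590, g(2.4) = 3.17760
z_2 = 2.40000 − 3.17760·(2.40000 − 2.30000) / (3.17760 − (-1.51590)) = 2.40000 − (0.31776)/(4.69350) = 2.33230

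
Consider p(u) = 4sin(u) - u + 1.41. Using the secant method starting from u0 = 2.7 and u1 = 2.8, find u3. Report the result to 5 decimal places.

2.78949

p(2.7) = 0.4195195, p(2.8) = -0.0500474
u2 = 2.8000000 − (-0.0500474)·(2.8000000 − 2.7000000) / (-0.0500474 − 0.4195195) = 2.8000000 − (-0.0050047)/(-0.4695669) = 2.7893418
p(2.7893418) = 0.0007035
u3 = 2.7893418 − 0.0007035·(2.7893418 − 2.8000000) / (0.0007035 − (-0.0500474)) = 2.7893418 − (-0.0000075)/(0.0507509) = 2.7894895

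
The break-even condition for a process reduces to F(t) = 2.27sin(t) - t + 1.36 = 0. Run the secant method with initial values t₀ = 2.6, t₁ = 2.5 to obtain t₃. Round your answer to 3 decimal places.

2.576

F(2.6) = -0.06981, F(2.5) = 0.21853
t₂ = 2.50000 − 0.21853·(2.50000 − 2.60000) / (0.21853 − (-0.06981)) = 2.50000 − (-0.02185)/(0.28834) = 2.57579
F(2.57579) = 0.00115
t₃ = 2.57579 − 0.00115·(2.57579 − 2.50000) / (0.00115 − 0.21853) = 2.57579 − (0.00009)/(-0.21739) = 2.57619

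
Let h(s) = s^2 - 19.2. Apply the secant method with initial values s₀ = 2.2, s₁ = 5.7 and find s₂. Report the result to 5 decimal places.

h(2.2) = -14.3600000, h(5.7) = 13.2900000
s₂ = 5.7000000 − 13.2900000·(5.7000000 − 2.2000000) / (13.2900000 − (-14.3600000)) = 5.7000000 − (46.5150000)/(27.6500000) = 4.0177215

4.01772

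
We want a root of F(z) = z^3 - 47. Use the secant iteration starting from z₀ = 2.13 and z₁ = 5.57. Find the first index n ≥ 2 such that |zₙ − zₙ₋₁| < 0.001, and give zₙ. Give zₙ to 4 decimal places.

F(2.13) = -37.336403, F(5.57) = 125.808693
z₂ = 5.570000 − 125.808693·(3.440000)/(163.145096) = 2.917258;  |Δ| = 2.652742
F(2.917258) = -22.172993
z₃ = 2.917258 − (-22.172993)·(-2.652742)/(-147.981686) = 3.314734;  |Δ| = 0.397476
F(3.314734) = -10.579484
z₄ = 3.314734 − (-10.579484)·(0.397476)/(11.593509) = 3.677445;  |Δ| = 0.362711
F(3.677445) = 2.732315
z₅ = 3.677445 − 2.732315·(0.362711)/(13.311799) = 3.602997;  |Δ| = 0.074448
F(3.602997) = -0.227380
z₆ = 3.602997 − (-0.227380)·(-0.074448)/(-2.959695) = 3.608717;  |Δ| = 0.005720
F(3.608717) = -0.004280
z₇ = 3.608717 − (-0.004280)·(0.005720)/(0.223099) = 3.608826;  |Δ| = 0.000110
|z₇ − z₆| = 0.000110 < 0.001

n = 7, zₙ = 3.6088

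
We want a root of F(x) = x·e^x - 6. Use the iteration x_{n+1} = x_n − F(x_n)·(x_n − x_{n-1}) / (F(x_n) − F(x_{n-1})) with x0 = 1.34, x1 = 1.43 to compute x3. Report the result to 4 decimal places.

1.4324

F(1.34) = -0.882482, F(1.43) = -0.024460
x2 = 1.430000 − (-0.024460)·(1.430000 − 1.340000) / (-0.024460 − (-0.882482)) = 1.430000 − (-0.002201)/(0.858022) = 1.432566
F(1.432566) = 0.001640
x3 = 1.432566 − 0.001640·(1.432566 − 1.430000) / (0.001640 − (-0.024460)) = 1.432566 − (0.000004)/(0.026100) = 1.432405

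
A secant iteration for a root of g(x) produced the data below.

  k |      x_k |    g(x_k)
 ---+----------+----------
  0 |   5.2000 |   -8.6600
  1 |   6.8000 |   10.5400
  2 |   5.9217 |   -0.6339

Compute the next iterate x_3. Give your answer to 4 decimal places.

5.9715

x_3 = 5.9217 − (-0.6339)·(5.9217 − 6.8000) / (-0.6339 − 10.5400)
   = 5.9217 − (0.556754)/(-11.173900) = 5.971526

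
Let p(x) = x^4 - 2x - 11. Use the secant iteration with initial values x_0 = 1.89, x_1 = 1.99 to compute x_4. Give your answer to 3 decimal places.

p(1.89) = -2.02010, p(1.99) = 0.70239
x_2 = 1.99000 − 0.70239·(1.99000 − 1.89000) / (0.70239 − (-2.02010)) = 1.99000 − (0.07024)/(2.72249) = 1.96420
p(1.96420) = -0.04359
x_3 = 1.96420 − (-0.04359)·(1.96420 − 1.99000) / (-0.04359 − 0.70239) = 1.96420 − (0.00112)/(-0.74599) = 1.96571
p(1.96571) = -0.00086
x_4 = 1.96571 − (-0.00086)·(1.96571 − 1.96420) / (-0.00086 − (-0.04359)) = 1.96571 − (0.00000)/(0.04274) = 1.96574

1.966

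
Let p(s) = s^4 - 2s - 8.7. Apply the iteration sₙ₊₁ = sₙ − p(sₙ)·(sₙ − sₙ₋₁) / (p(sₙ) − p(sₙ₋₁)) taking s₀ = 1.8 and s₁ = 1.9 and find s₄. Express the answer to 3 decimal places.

1.879

p(1.8) = -1.80240, p(1.9) = 0.53210
s₂ = 1.90000 − 0.53210·(1.90000 − 1.80000) / (0.53210 − (-1.80240)) = 1.90000 − (0.05321)/(2.33450) = 1.87721
p(1.87721) = -0.03650
s₃ = 1.87721 − (-0.03650)·(1.87721 − 1.90000) / (-0.03650 − 0.53210) = 1.87721 − (0.00083)/(-0.56860) = 1.87867
p(1.87867) = -0.00067
s₄ = 1.87867 − (-0.00067)·(1.87867 − 1.87721) / (-0.00067 − (-0.03650)) = 1.87867 − (0.00000)/(0.03583) = 1.87870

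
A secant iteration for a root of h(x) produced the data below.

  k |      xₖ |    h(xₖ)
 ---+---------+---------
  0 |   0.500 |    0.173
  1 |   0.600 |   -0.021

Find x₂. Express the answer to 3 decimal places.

0.589

x₂ = 0.600 − (-0.021)·(0.600 − 0.500) / (-0.021 − 0.173)
   = 0.600 − (-0.00210)/(-0.19400) = 0.58918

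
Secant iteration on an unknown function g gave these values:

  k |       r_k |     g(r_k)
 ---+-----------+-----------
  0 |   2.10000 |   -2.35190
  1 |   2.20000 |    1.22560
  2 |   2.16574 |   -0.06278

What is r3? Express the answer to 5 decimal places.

2.16741

r3 = 2.16574 − (-0.06278)·(2.16574 − 2.20000) / (-0.06278 − 1.22560)
   = 2.16574 − (0.0021508)/(-1.2883800) = 2.1674094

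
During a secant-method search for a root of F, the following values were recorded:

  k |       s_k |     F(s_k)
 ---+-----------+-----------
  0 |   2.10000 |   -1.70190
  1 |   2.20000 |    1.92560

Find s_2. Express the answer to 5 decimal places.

s_2 = 2.20000 − 1.92560·(2.20000 − 2.10000) / (1.92560 − (-1.70190))
   = 2.20000 − (0.1925600)/(3.6275000) = 2.1469166

2.14692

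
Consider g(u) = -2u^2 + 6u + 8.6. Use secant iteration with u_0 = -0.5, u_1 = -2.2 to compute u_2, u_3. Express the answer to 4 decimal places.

-0.9474, -1.0385

g(-0.5) = 5.100000, g(-2.2) = -14.280000
u_2 = -2.200000 − (-14.280000)·(-2.200000 − (-0.500000)) / (-14.280000 − 5.100000) = -2.200000 − (24.276000)/(-19.380000) = -0.947368
g(-0.947368) = 1.120776
u_3 = -0.947368 − 1.120776·(-0.947368 − (-2.200000)) / (1.120776 − (-14.280000)) = -0.947368 − (1.403919)/(15.400776) = -1.038527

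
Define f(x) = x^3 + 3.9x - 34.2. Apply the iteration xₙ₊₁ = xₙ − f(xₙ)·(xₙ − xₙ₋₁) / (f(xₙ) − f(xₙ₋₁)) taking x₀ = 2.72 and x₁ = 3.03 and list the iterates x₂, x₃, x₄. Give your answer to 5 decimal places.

2.84076, 2.84736, 2.84773

f(2.72) = -3.4683520, f(3.03) = 5.4351270
x₂ = 3.0300000 − 5.4351270·(3.0300000 − 2.7200000) / (5.4351270 − (-3.4683520)) = 3.0300000 − (1.6848894)/(8.9034790) = 2.8407606
f(2.8407606) = -0.1963217
x₃ = 2.8407606 − (-0.1963217)·(2.8407606 − 3.0300000) / (-0.1963217 − 5.4351270) = 2.8407606 − (0.0371518)/(-5.6314487) = 2.8473578
f(2.8473578) = -0.0105047
x₄ = 2.8473578 − (-0.0105047)·(2.8473578 − 2.8407606) / (-0.0105047 − (-0.1963217)) = 2.8473578 − (-0.0000693)/(0.1858170) = 2.8477307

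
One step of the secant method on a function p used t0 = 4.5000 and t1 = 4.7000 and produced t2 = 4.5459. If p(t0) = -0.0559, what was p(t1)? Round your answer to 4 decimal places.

The secant line through (4.5000, -0.0559) and (4.7000, p(t1)) crosses zero at t2 = 4.5459.
So (4.5000, -0.0559), (4.7000, p(t1)), (4.5459, 0) are collinear:
p(t1) = -0.0559 · (4.7000 − 4.5459) / (4.5000 − 4.5459) = -0.0559 · (0.154100)/(-0.045900) = 0.187673

0.1877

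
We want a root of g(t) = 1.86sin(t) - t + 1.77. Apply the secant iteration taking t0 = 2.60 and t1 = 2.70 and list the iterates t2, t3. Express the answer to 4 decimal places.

2.6488, 2.6492

g(2.60) = 0.128833, g(2.70) = -0.135073
t2 = 2.700000 − (-0.135073)·(2.700000 − 2.600000) / (-0.135073 − 0.128833) = 2.700000 − (-0.013507)/(-0.263906) = 2.648818
g(2.648818) = 0.001097
t3 = 2.648818 − 0.001097·(2.648818 − 2.700000) / (0.001097 − (-0.135073)) = 2.648818 − (-0.000056)/(0.136171) = 2.649230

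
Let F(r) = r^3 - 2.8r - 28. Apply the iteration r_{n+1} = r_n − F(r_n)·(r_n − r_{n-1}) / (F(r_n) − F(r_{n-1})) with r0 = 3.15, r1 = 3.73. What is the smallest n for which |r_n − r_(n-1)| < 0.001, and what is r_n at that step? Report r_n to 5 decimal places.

F(3.15) = -5.5641250, F(3.73) = 13.4511170
r2 = 3.7300000 − 13.4511170·(0.5800000)/(19.0152420) = 3.3197161;  |Δ| = 0.4102839
F(3.3197161) = -0.7102244
r3 = 3.3197161 − (-0.7102244)·(-0.4102839)/(-14.1613414) = 3.3402928;  |Δ| = 0.0205767
F(3.3402928) = -0.0833163
r4 = 3.3402928 − (-0.0833163)·(0.0205767)/(0.6269081) = 3.3430274;  |Δ| = 0.0027347
F(3.3430274) = 0.0006377
r5 = 3.3430274 − 0.0006377·(0.0027347)/(0.0839540) = 3.3430067;  |Δ| = 0.0000208
|r5 − r4| = 0.0000208 < 0.001

n = 5, r_n = 3.34301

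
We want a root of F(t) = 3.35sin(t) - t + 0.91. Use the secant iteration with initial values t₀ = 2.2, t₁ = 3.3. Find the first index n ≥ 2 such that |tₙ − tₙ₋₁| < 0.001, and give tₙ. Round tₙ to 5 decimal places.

F(2.2) = 1.4184630, F(3.3) = -2.9184481
t₂ = 3.3000000 − (-2.9184481)·(1.1000000)/(-4.3369110) = 2.5597743;  |Δ| = 0.7402257
F(2.5597743) = 0.1911980
t₃ = 2.5597743 − 0.1911980·(-0.7402257)/(3.1096461) = 2.6052874;  |Δ| = 0.0455131
F(2.6052874) = 0.0164400
t₄ = 2.6052874 − 0.0164400·(0.0455131)/(-0.1747580) = 2.6095690;  |Δ| = 0.0042816
F(2.6095690) = -0.0001867
t₅ = 2.6095690 − (-0.0001867)·(0.0042816)/(-0.0166267) = 2.6095209;  |Δ| = 0.0000481
|t₅ − t₄| = 0.0000481 < 0.001

n = 5, tₙ = 2.60952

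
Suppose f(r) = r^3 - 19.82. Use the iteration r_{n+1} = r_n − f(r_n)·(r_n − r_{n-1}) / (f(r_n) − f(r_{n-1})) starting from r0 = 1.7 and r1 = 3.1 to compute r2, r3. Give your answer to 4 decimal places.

f(1.7) = -14.907000, f(3.1) = 9.971000
r2 = 3.100000 − 9.971000·(3.100000 − 1.700000) / (9.971000 − (-14.907000)) = 3.100000 − (13.959400)/(24.878000) = 2.538886
f(2.538886) = -3.454492
r3 = 2.538886 − (-3.454492)·(2.538886 − 3.100000) / (-3.454492 − 9.971000) = 2.538886 − (1.938365)/(-13.425492) = 2.683265

2.5389, 2.6833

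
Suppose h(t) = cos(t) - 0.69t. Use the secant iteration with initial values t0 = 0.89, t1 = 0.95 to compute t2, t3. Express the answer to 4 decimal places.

0.9003, 0.9004

h(0.89) = 0.015312, h(0.95) = -0.073817
t2 = 0.950000 − (-0.073817)·(0.950000 − 0.890000) / (-0.073817 − 0.015312) = 0.950000 − (-0.004429)/(-0.089129) = 0.900308
h(0.900308) = 0.000156
t3 = 0.900308 − 0.000156·(0.900308 − 0.950000) / (0.000156 − (-0.073817)) = 0.900308 − (-0.000008)/(0.073973) = 0.900413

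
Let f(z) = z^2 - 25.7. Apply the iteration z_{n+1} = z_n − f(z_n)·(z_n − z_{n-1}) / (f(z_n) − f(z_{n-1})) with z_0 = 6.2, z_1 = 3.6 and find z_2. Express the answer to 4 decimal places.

f(6.2) = 12.740000, f(3.6) = -12.740000
z_2 = 3.600000 − (-12.740000)·(3.600000 − 6.200000) / (-12.740000 − 12.740000) = 3.600000 − (33.124000)/(-25.480000) = 4.900000

4.9000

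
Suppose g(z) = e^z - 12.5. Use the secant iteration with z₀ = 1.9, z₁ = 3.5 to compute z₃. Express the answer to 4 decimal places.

2.4102

g(1.9) = -5.814106, g(3.5) = 20.615452
z₂ = 3.500000 − 20.615452·(3.500000 − 1.900000) / (20.615452 − (-5.814106)) = 3.500000 − (32.984723)/(26.429558) = 2.251976
g(2.251976) = -2.993498
z₃ = 2.251976 − (-2.993498)·(2.251976 − 3.500000) / (-2.993498 − 20.615452) = 2.251976 − (3.735958)/(-23.608950) = 2.410219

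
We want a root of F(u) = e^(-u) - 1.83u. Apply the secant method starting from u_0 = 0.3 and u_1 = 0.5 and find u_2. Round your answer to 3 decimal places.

0.377

F(0.3) = 0.19182, F(0.5) = -0.30847
u_2 = 0.50000 − (-0.30847)·(0.50000 − 0.30000) / (-0.30847 − 0.19182) = 0.50000 − (-0.06169)/(-0.50029) = 0.37668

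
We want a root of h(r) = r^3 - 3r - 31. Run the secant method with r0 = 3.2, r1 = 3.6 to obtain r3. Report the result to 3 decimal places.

h(3.2) = -7.83200, h(3.6) = 4.85600
r2 = 3.60000 − 4.85600·(3.60000 − 3.20000) / (4.85600 − (-7.83200)) = 3.60000 − (1.94240)/(12.68800) = 3.44691
h(3.44691) = -0.38733
r3 = 3.44691 − (-0.38733)·(3.44691 − 3.60000) / (-0.38733 − 4.85600) = 3.44691 − (0.05930)/(-5.24333) = 3.45822

3.458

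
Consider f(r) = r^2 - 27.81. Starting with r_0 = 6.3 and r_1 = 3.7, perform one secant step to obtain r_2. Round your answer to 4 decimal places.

f(6.3) = 11.880000, f(3.7) = -14.120000
r_2 = 3.700000 − (-14.120000)·(3.700000 − 6.300000) / (-14.120000 − 11.880000) = 3.700000 − (36.712000)/(-26.000000) = 5.112000

5.1120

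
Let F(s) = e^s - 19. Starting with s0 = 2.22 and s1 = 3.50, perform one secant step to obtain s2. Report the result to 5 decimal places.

F(2.22) = -9.7926691, F(3.50) = 14.1154520
s2 = 3.5000000 − 14.1154520·(3.5000000 − 2.2200000) / (14.1154520 − (-9.7926691)) = 3.5000000 − (18.0677785)/(23.9081211) = 2.7442828

2.74428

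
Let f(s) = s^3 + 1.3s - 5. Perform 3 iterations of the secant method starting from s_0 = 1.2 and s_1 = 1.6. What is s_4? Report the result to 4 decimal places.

f(1.2) = -1.712000, f(1.6) = 1.176000
s_2 = 1.600000 − 1.176000·(1.600000 − 1.200000) / (1.176000 − (-1.712000)) = 1.600000 − (0.470400)/(2.888000) = 1.437119
f(1.437119) = -0.163647
s_3 = 1.437119 − (-0.163647)·(1.437119 − 1.600000) / (-0.163647 − 1.176000) = 1.437119 − (0.026655)/(-1.339647) = 1.457016
f(1.457016) = -0.012786
s_4 = 1.457016 − (-0.012786)·(1.457016 − 1.437119) / (-0.012786 − (-0.163647)) = 1.457016 − (-0.000254)/(0.150861) = 1.458702

1.4587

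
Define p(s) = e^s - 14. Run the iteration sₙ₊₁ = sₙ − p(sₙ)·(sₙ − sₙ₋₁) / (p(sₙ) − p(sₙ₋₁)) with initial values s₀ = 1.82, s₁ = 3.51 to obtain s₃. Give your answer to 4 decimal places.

2.5095

p(1.82) = -7.828142, p(3.51) = 19.448268
s₂ = 3.510000 − 19.448268·(3.510000 − 1.820000) / (19.448268 − (-7.828142)) = 3.510000 − (32.867573)/(27.276409) = 2.305018
p(2.305018) = -3.975638
s₃ = 2.305018 − (-3.975638)·(2.305018 − 3.510000) / (-3.975638 − 19.448268) = 2.305018 − (4.790570)/(-23.423906) = 2.509535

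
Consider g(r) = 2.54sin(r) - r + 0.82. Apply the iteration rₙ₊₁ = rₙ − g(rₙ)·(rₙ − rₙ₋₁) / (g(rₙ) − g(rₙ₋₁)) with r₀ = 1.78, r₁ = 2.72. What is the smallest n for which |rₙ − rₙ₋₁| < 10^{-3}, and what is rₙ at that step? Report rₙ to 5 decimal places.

g(1.78) = 1.5246194, g(2.72) = -0.8605960
r₂ = 2.7200000 − (-0.8605960)·(0.9400000)/(-2.3852154) = 2.3808439;  |Δ| = 0.3391561
g(2.3808439) = 0.1903945
r₃ = 2.3808439 − 0.1903945·(-0.3391561)/(1.0509905) = 2.4422845;  |Δ| = 0.0614406
g(2.4422845) = 0.0126840
r₄ = 2.4422845 − 0.0126840·(0.0614406)/(-0.1777105) = 2.4466698;  |Δ| = 0.0043853
g(2.4466698) = -0.0002412
r₅ = 2.4466698 − (-0.0002412)·(0.0043853)/(-0.0129252) = 2.4465879;  |Δ| = 0.0000818
|r₅ − r₄| = 0.0000818 < 10^{-3}

n = 5, rₙ = 2.44659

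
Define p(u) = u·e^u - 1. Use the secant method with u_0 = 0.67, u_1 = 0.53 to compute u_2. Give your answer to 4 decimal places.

0.5641

p(0.67) = 0.309339, p(0.53) = -0.099566
u_2 = 0.530000 − (-0.099566)·(0.530000 − 0.670000) / (-0.099566 − 0.309339) = 0.530000 − (0.013939)/(-0.408905) = 0.564089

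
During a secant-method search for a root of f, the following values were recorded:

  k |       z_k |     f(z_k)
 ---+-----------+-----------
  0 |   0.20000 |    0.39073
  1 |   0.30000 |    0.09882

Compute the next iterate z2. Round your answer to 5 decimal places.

z2 = 0.30000 − 0.09882·(0.30000 − 0.20000) / (0.09882 − 0.39073)
   = 0.30000 − (0.0098820)/(-0.2919100) = 0.3338529

0.33385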